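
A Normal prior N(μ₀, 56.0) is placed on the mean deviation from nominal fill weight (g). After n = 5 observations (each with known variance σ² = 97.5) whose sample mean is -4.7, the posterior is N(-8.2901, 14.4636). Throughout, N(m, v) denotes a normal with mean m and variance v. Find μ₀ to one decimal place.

μ₀ = -18.6

With known observation variance, the Normal–Normal posterior has precision τ_n = τ₀ + n/σ² and mean μ_n = (τ₀μ₀ + (n/σ²)x̄)/τ_n.
Here τ₀ = 1/56.0 = 0.017857 and τ_data = 5/97.5 = 0.051282, so τ_n = 0.069139.
Rearranging for μ₀: μ₀ = (μ_n·τ_n − τ_data·x̄)/τ₀ = (-8.2901·0.069139 − 0.051282·-4.7) / 0.017857 = -0.332144/0.017857 ≈ -18.6.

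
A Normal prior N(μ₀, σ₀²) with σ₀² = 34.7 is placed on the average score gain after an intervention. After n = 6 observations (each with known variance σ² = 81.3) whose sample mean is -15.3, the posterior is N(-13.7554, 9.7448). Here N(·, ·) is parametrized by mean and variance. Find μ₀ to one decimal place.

The posterior mean is a precision-weighted average: μ_n = (τ₀μ₀ + τ_data·x̄)/(τ₀+τ_data), with τ₀=1/σ₀² and τ_data=n/σ².
Here τ₀ = 1/34.7 = 0.028818 and τ_data = 6/81.3 = 0.073801, so τ_n = 0.102619.
Rearranging for μ₀: μ₀ = (μ_n·τ_n − τ_data·x̄)/τ₀ = (-13.7554·0.102619 − 0.073801·-15.3) / 0.028818 = -0.282410/0.028818 ≈ -9.8.

μ₀ = -9.8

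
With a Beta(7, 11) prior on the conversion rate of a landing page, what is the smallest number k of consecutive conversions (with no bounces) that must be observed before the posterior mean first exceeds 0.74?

k = 25

After k conversions and 0 bounces the posterior is Beta(7+k, 11), with mean (7+k)/(7+11+k).
Set (7+k)/(18+k) > 0.74 and solve: k > (0.74·18 − 7)/(1 − 0.74) = 24.308.
The smallest integer exceeding 24.308 is 25, and checking k=25: (32)/(43) = 0.7442 > 0.74.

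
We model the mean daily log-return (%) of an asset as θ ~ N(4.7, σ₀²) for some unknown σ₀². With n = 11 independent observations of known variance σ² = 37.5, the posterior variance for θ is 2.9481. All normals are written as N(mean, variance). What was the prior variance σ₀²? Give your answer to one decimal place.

σ₀² = 21.8

For the Normal–Normal model with known σ², precisions add: τ_n = τ₀ + n/σ².
So 1/σ₀² = 1/2.9481 − 11/37.5 = 0.339202 − 0.293333 = 0.045869.
Hence σ₀² = 1/0.045869 ≈ 21.8.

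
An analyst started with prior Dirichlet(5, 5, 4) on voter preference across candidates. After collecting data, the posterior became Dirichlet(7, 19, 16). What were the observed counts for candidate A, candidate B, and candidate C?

For a Dirichlet(α) prior with multinomial counts c, the posterior is Dirichlet(α + c) componentwise.
Counts are posterior − prior componentwise: 7−5=2, 19−5=14, 16−4=12.

counts (2, 14, 12)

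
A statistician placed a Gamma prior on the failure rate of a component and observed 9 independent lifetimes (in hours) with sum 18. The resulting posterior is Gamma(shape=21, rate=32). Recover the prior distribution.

Gamma(shape=12, rate=14)

For an exponential likelihood with a Gamma(α, β) prior on the rate, n observations with total T give posterior Gamma(α+n, β+T).
So α = 21 − 9 = 12 and β = 32 − 18 = 14.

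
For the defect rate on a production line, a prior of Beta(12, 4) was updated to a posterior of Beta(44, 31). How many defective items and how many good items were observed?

32 defective items and 27 good items

Under Beta–binomial conjugacy the posterior parameters are (a+s, b+f).
So s = 44 − 12 = 32 and f = 31 − 4 = 27.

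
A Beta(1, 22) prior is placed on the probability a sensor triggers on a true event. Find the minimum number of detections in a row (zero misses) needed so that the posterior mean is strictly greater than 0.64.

After k detections and 0 misses the posterior is Beta(1+k, 22), with mean (1+k)/(1+22+k).
Set (1+k)/(23+k) > 0.64 and solve: k > (0.64·23 − 1)/(1 − 0.64) = 38.111.
The smallest integer exceeding 38.111 is 39, and checking k=39: (40)/(62) = 0.6452 > 0.64.

k = 39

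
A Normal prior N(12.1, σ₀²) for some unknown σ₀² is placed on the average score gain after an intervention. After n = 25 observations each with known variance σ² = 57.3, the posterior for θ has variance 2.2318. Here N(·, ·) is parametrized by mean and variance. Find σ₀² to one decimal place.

σ₀² = 85.0

For the Normal–Normal model with known σ², precisions add: τ_n = τ₀ + n/σ².
So 1/σ₀² = 1/2.2318 − 25/57.3 = 0.448069 − 0.436300 = 0.011769.
Hence σ₀² = 1/0.011769 ≈ 85.0.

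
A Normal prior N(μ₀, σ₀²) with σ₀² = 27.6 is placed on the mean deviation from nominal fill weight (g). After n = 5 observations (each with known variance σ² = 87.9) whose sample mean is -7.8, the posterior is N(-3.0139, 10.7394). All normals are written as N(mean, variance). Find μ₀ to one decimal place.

With known observation variance, the Normal–Normal posterior has precision τ_n = τ₀ + n/σ² and mean μ_n = (τ₀μ₀ + (n/σ²)x̄)/τ_n.
Here τ₀ = 1/27.6 = 0.036232 and τ_data = 5/87.9 = 0.056883, so τ_n = 0.093115.
Rearranging for μ₀: μ₀ = (μ_n·τ_n − τ_data·x̄)/τ₀ = (-3.0139·0.093115 − 0.056883·-7.8) / 0.036232 = 0.163048/0.036232 ≈ 4.5.

μ₀ = 4.5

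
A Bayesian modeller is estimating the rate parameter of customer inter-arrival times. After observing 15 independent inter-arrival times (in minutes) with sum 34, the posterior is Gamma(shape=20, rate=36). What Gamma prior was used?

Gamma(shape=5, rate=2)

Gamma–exponential conjugacy: posterior shape = α + n, posterior rate = β + Σtᵢ.
So α = 20 − 15 = 5 and β = 36 − 34 = 2.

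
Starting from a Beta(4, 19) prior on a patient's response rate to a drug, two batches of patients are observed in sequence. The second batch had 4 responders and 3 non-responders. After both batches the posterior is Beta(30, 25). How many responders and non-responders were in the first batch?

Because Beta–binomial updating is additive in the counts, the combined data contributed (α_post−α_prior, β_post−β_prior) successes and failures.
Total across both batches: 30−4=26 responders, 25−19=6 non-responders.
Subtract the second batch: 26−4=22 responders and 6−3=3 non-responders.

22 responders and 3 non-responders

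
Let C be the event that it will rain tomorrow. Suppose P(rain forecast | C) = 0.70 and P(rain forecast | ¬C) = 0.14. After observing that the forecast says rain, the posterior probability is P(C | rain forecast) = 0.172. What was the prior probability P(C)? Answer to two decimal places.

P(C) = 0.04

In odds form, posterior odds = prior odds × likelihood ratio, so prior odds = posterior odds ÷ LR.
Posterior odds = 0.172/(1−0.172) = 0.2077. LR = 0.70/0.14 = 5.0000.
Prior odds = 0.2077/5.0000 = 0.0415, so P(C) = 0.0415/(1+0.0415) ≈ 0.04.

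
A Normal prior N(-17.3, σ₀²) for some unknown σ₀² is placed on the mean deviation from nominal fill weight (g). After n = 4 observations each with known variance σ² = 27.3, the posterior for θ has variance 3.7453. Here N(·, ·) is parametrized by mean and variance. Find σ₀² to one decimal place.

For the Normal–Normal model with known σ², precisions add: τ_n = τ₀ + n/σ².
So 1/σ₀² = 1/3.7453 − 4/27.3 = 0.267001 − 0.146520 = 0.120481.
Hence σ₀² = 1/0.120481 ≈ 8.3.

σ₀² = 8.3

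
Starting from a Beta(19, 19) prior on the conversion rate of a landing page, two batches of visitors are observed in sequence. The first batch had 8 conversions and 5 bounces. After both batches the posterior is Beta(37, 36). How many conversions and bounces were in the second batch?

10 conversions and 12 bounces

Sequential conjugate updates are equivalent to a single update on the pooled data, so total successes = posterior α − prior α and total failures = posterior β − prior β.
Total across both batches: 37−19=18 conversions, 36−19=17 bounces.
Subtract the first batch: 18−8=10 conversions and 17−5=12 bounces.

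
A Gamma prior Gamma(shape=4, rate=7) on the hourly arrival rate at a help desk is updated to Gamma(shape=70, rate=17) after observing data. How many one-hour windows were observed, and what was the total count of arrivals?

n = 10 one-hour windows with total 66 arrivals

A Gamma(α, β) prior (rate parametrization) on a Poisson rate with n observations summing to S gives posterior Gamma(α+S, β+n).
Matching: Σxᵢ = 70 − 4 = 66 and n = 17 − 7 = 10.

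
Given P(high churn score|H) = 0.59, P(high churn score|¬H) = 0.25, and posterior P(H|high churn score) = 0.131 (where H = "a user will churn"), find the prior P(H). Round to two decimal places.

In odds form, posterior odds = prior odds × likelihood ratio, so prior odds = posterior odds ÷ LR.
Posterior odds = 0.131/(1−0.131) = 0.1507. LR = 0.59/0.25 = 2.3600.
Prior odds = 0.1507/2.3600 = 0.0639, so P(H) = 0.0639/(1+0.0639) ≈ 0.06.

P(H) = 0.06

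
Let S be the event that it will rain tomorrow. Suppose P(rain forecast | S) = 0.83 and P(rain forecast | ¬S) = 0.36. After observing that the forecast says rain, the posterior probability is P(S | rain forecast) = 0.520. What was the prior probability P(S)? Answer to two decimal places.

Bayes' rule in odds form gives O(S|E) = O(S)·[P(E|S)/P(E|¬S)], hence O(S) = O(S|E)/LR.
Posterior odds = 0.520/(1−0.520) = 1.0833. LR = 0.83/0.36 = 2.3056.
Prior odds = 1.0833/2.3056 = 0.4699, so P(S) = 0.4699/(1+0.4699) ≈ 0.32.

P(S) = 0.32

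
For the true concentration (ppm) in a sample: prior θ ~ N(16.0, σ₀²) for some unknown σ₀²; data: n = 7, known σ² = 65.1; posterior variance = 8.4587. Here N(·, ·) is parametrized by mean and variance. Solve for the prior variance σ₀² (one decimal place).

σ₀² = 93.5

Posterior precision equals prior precision plus data precision: 1/σ_n² = 1/σ₀² + n/σ².
So 1/σ₀² = 1/8.4587 − 7/65.1 = 0.118221 − 0.107527 = 0.010694.
Hence σ₀² = 1/0.010694 ≈ 93.5.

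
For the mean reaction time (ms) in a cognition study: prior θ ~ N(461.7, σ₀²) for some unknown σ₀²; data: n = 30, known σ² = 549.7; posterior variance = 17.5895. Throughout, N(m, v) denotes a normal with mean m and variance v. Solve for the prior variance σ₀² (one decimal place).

For the Normal–Normal model with known σ², precisions add: τ_n = τ₀ + n/σ².
So 1/σ₀² = 1/17.5895 − 30/549.7 = 0.056852 − 0.054575 = 0.002277.
Hence σ₀² = 1/0.002277 ≈ 439.2.

σ₀² = 439.2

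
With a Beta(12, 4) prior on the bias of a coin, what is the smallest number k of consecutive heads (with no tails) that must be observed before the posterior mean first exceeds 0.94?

After k heads and 0 tails the posterior is Beta(12+k, 4), with mean (12+k)/(12+4+k).
Set (12+k)/(16+k) > 0.94 and solve: k > (0.94·16 − 12)/(1 − 0.94) = 50.667.
The smallest integer exceeding 50.667 is 51, and checking k=51: (63)/(67) = 0.9403 > 0.94.

k = 51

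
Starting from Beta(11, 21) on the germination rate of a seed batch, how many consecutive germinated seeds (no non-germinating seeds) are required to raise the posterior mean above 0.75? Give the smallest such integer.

After k germinated seeds and 0 non-germinating seeds the posterior is Beta(11+k, 21), with mean (11+k)/(11+21+k).
Set (11+k)/(32+k) > 0.75 and solve: k > (0.75·32 − 11)/(1 − 0.75) = 52.000.
The smallest integer exceeding 52.000 is 53.

k = 53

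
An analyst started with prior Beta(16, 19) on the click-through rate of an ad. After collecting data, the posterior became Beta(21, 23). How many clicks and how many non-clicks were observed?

A Beta(α, β) prior with s successes and f failures in binomial data gives a Beta(α+s, β+f) posterior.
So s = 21 − 16 = 5 and f = 23 − 19 = 4.

5 clicks and 4 non-clicks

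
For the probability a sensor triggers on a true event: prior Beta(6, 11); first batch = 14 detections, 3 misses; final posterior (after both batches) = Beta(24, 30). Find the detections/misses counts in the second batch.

Because Beta–binomial updating is additive in the counts, the combined data contributed (α_post−α_prior, β_post−β_prior) successes and failures.
Total across both batches: 24−6=18 detections, 30−11=19 misses.
Subtract the first batch: 18−14=4 detections and 19−3=16 misses.

4 detections and 16 misses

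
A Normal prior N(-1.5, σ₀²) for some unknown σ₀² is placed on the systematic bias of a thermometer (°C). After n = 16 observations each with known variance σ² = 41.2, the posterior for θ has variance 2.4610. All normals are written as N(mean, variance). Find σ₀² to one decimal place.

Posterior precision equals prior precision plus data precision: 1/σ_n² = 1/σ₀² + n/σ².
So 1/σ₀² = 1/2.4610 − 16/41.2 = 0.406339 − 0.388350 = 0.017989.
Hence σ₀² = 1/0.017989 ≈ 55.6.

σ₀² = 55.6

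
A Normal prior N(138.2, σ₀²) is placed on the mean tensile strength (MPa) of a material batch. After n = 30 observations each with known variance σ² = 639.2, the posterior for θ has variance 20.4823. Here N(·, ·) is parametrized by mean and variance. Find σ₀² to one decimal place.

σ₀² = 529.4

For the Normal–Normal model with known σ², precisions add: τ_n = τ₀ + n/σ².
So 1/σ₀² = 1/20.4823 − 30/639.2 = 0.048823 − 0.046934 = 0.001889.
Hence σ₀² = 1/0.001889 ≈ 529.4.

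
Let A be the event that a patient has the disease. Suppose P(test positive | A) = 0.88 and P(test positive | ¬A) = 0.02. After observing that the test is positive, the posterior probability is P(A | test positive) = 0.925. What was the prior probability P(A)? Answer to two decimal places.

In odds form, posterior odds = prior odds × likelihood ratio, so prior odds = posterior odds ÷ LR.
Posterior odds = 0.925/(1−0.925) = 12.3333. LR = 0.88/0.02 = 44.0000.
Prior odds = 12.3333/44.0000 = 0.2803, so P(A) = 0.2803/(1+0.2803) ≈ 0.22.

P(A) = 0.22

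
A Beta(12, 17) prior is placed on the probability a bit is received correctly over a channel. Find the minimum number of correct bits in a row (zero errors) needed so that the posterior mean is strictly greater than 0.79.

k = 52

After k correct bits and 0 errors the posterior is Beta(12+k, 17), with mean (12+k)/(12+17+k).
Set (12+k)/(29+k) > 0.79 and solve: k > (0.79·29 − 12)/(1 − 0.79) = 51.952.
The smallest integer exceeding 51.952 is 52.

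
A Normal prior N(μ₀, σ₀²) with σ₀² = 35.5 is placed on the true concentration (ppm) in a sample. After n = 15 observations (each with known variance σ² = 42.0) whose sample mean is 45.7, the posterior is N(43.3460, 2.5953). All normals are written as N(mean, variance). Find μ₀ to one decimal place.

μ₀ = 13.5

With known observation variance, the Normal–Normal posterior has precision τ_n = τ₀ + n/σ² and mean μ_n = (τ₀μ₀ + (n/σ²)x̄)/τ_n.
Here τ₀ = 1/35.5 = 0.028169 and τ_data = 15/42.0 = 0.357143, so τ_n = 0.385312.
Rearranging for μ₀: μ₀ = (μ_n·τ_n − τ_data·x̄)/τ₀ = (43.3460·0.385312 − 0.357143·45.7) / 0.028169 = 0.380299/0.028169 ≈ 13.5.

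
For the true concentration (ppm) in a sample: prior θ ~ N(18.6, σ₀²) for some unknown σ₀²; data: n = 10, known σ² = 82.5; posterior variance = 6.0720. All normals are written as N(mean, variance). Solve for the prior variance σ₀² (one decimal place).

σ₀² = 23.0

Posterior precision equals prior precision plus data precision: 1/σ_n² = 1/σ₀² + n/σ².
So 1/σ₀² = 1/6.0720 − 10/82.5 = 0.164690 − 0.121212 = 0.043478.
Hence σ₀² = 1/0.043478 ≈ 23.0.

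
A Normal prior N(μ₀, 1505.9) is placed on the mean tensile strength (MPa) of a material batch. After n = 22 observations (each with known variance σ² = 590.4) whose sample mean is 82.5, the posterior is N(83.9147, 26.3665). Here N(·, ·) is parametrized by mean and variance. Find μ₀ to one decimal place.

μ₀ = 163.3

The posterior mean is a precision-weighted average: μ_n = (τ₀μ₀ + τ_data·x̄)/(τ₀+τ_data), with τ₀=1/σ₀² and τ_data=n/σ².
Here τ₀ = 1/1505.9 = 0.000664 and τ_data = 22/590.4 = 0.037263, so τ_n = 0.037927.
Rearranging for μ₀: μ₀ = (μ_n·τ_n − τ_data·x̄)/τ₀ = (83.9147·0.037927 − 0.037263·82.5) / 0.000664 = 0.108435/0.000664 ≈ 163.3.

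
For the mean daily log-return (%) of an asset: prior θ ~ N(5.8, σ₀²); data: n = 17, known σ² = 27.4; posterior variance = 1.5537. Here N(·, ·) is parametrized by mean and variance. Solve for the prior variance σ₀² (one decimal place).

σ₀² = 43.1

Posterior precision equals prior precision plus data precision: 1/σ_n² = 1/σ₀² + n/σ².
So 1/σ₀² = 1/1.5537 − 17/27.4 = 0.643625 − 0.620438 = 0.023187.
Hence σ₀² = 1/0.023187 ≈ 43.1.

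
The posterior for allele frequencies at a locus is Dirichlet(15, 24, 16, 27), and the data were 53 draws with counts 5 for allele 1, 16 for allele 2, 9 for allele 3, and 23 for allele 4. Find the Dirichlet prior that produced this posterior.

For a Dirichlet(α) prior with multinomial counts c, the posterior is Dirichlet(α + c) componentwise.
Subtract each count from the matching posterior parameter: 15−5=10, 24−16=8, 16−9=7, 27−23=4.

Dirichlet(10, 8, 7, 4)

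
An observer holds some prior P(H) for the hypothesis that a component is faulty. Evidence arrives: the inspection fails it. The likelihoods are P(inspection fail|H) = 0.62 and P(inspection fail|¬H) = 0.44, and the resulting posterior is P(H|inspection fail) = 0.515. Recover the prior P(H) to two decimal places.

In odds form, posterior odds = prior odds × likelihood ratio, so prior odds = posterior odds ÷ LR.
Posterior odds = 0.515/(1−0.515) = 1.0619. LR = 0.62/0.44 = 1.4091.
Prior odds = 1.0619/1.4091 = 0.7536, so P(H) = 0.7536/(1+0.7536) ≈ 0.43.

P(H) = 0.43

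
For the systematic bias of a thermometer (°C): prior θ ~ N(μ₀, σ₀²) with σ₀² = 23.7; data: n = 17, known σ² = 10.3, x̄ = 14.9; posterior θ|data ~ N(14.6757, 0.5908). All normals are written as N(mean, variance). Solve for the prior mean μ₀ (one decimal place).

The posterior mean is a precision-weighted average: μ_n = (τ₀μ₀ + τ_data·x̄)/(τ₀+τ_data), with τ₀=1/σ₀² and τ_data=n/σ².
Here τ₀ = 1/23.7 = 0.042194 and τ_data = 17/10.3 = 1.650485, so τ_n = 1.692679.
Rearranging for μ₀: μ₀ = (μ_n·τ_n − τ_data·x̄)/τ₀ = (14.6757·1.692679 − 1.650485·14.9) / 0.042194 = 0.249023/0.042194 ≈ 5.9.

μ₀ = 5.9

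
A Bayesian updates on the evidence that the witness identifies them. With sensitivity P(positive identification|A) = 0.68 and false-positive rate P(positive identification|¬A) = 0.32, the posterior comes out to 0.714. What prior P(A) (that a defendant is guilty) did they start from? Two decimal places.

Bayes' rule in odds form gives O(A|E) = O(A)·[P(E|A)/P(E|¬A)], hence O(A) = O(A|E)/LR.
Posterior odds = 0.714/(1−0.714) = 2.4965. LR = 0.68/0.32 = 2.1250.
Prior odds = 2.4965/2.1250 = 1.1748, so P(A) = 1.1748/(1+1.1748) ≈ 0.54.

P(A) = 0.54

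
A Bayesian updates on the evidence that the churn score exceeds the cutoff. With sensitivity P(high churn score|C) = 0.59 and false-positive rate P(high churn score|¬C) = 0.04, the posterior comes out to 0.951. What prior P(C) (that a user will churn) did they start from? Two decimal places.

Bayes' rule in odds form gives O(C|E) = O(C)·[P(E|C)/P(E|¬C)], hence O(C) = O(C|E)/LR.
Posterior odds = 0.951/(1−0.951) = 19.4082. LR = 0.59/0.04 = 14.7500.
Prior odds = 19.4082/14.7500 = 1.3158, so P(C) = 1.3158/(1+1.3158) ≈ 0.57.

P(C) = 0.57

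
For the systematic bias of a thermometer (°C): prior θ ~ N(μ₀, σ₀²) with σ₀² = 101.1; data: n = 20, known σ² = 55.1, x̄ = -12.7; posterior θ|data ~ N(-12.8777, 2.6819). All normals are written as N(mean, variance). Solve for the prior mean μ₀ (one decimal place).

The posterior mean is a precision-weighted average: μ_n = (τ₀μ₀ + τ_data·x̄)/(τ₀+τ_data), with τ₀=1/σ₀² and τ_data=n/σ².
Here τ₀ = 1/101.1 = 0.009891 and τ_data = 20/55.1 = 0.362976, so τ_n = 0.372867.
Rearranging for μ₀: μ₀ = (μ_n·τ_n − τ_data·x̄)/τ₀ = (-12.8777·0.372867 − 0.362976·-12.7) / 0.009891 = -0.191874/0.009891 ≈ -19.4.

μ₀ = -19.4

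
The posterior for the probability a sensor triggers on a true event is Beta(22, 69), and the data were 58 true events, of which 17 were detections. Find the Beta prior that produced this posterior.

Beta(5, 28)

Beta is conjugate to the binomial likelihood: posterior = Beta(a+s, b+f).
So a = 22 − 17 = 5 and b = 69 − 41 = 28.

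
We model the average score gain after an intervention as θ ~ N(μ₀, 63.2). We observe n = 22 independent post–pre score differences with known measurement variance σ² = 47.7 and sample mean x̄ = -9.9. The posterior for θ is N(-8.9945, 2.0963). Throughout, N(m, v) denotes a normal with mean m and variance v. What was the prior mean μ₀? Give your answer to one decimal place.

With known observation variance, the Normal–Normal posterior has precision τ_n = τ₀ + n/σ² and mean μ_n = (τ₀μ₀ + (n/σ²)x̄)/τ_n.
Here τ₀ = 1/63.2 = 0.015823 and τ_data = 22/47.7 = 0.461216, so τ_n = 0.477039.
Rearranging for μ₀: μ₀ = (μ_n·τ_n − τ_data·x̄)/τ₀ = (-8.9945·0.477039 − 0.461216·-9.9) / 0.015823 = 0.275311/0.015823 ≈ 17.4.

μ₀ = 17.4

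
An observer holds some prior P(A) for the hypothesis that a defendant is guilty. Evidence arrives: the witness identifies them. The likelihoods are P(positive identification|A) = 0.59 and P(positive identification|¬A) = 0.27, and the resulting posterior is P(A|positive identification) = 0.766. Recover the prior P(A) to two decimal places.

P(A) = 0.60

In odds form, posterior odds = prior odds × likelihood ratio, so prior odds = posterior odds ÷ LR.
Posterior odds = 0.766/(1−0.766) = 3.2735. LR = 0.59/0.27 = 2.1852.
Prior odds = 3.2735/2.1852 = 1.4980, so P(A) = 1.4980/(1+1.4980) ≈ 0.60.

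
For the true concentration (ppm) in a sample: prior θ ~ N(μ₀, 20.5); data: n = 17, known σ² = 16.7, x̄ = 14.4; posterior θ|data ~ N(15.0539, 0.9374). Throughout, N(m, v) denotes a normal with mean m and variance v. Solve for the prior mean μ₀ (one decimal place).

μ₀ = 28.7

With known observation variance, the Normal–Normal posterior has precision τ_n = τ₀ + n/σ² and mean μ_n = (τ₀μ₀ + (n/σ²)x̄)/τ_n.
Here τ₀ = 1/20.5 = 0.048780 and τ_data = 17/16.7 = 1.017964, so τ_n = 1.066744.
Rearranging for μ₀: μ₀ = (μ_n·τ_n − τ_data·x̄)/τ₀ = (15.0539·1.066744 − 1.017964·14.4) / 0.048780 = 1.399976/0.048780 ≈ 28.7.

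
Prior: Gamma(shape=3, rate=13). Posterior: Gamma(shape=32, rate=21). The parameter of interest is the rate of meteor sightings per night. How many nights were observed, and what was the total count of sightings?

n = 8 nights with total 29 sightings

Gamma–Poisson conjugacy: posterior shape = α + Σxᵢ, posterior rate = β + n.
Matching: Σxᵢ = 32 − 3 = 29 and n = 21 − 13 = 8.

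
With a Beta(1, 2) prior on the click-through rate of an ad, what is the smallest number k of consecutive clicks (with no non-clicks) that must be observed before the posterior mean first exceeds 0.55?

After k clicks and 0 non-clicks the posterior is Beta(1+k, 2), with mean (1+k)/(1+2+k).
Set (1+k)/(3+k) > 0.55 and solve: k > (0.55·3 − 1)/(1 − 0.55) = 1.444.
The smallest integer exceeding 1.444 is 2.

k = 2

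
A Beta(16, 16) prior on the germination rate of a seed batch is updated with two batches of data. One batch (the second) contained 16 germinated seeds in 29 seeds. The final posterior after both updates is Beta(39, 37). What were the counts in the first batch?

7 germinated seeds and 8 non-germinating seeds

Because Beta–binomial updating is additive in the counts, the combined data contributed (α_post−α_prior, β_post−β_prior) successes and failures.
Total across both batches: 39−16=23 germinated seeds, 37−16=21 non-germinating seeds.
Subtract the second batch: 23−16=7 germinated seeds and 21−13=8 non-germinating seeds.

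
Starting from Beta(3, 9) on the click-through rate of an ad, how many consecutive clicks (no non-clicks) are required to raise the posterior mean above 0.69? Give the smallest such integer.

After k clicks and 0 non-clicks the posterior is Beta(3+k, 9), with mean (3+k)/(3+9+k).
Set (3+k)/(12+k) > 0.69 and solve: k > (0.69·12 − 3)/(1 − 0.69) = 17.032.
The smallest integer exceeding 17.032 is 18, and checking k=18: (21)/(30) = 0.7000 > 0.69.

k = 18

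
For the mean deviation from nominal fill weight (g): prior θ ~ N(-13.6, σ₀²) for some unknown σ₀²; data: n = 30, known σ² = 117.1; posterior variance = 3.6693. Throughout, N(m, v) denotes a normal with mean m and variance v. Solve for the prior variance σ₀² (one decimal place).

Posterior precision equals prior precision plus data precision: 1/σ_n² = 1/σ₀² + n/σ².
So 1/σ₀² = 1/3.6693 − 30/117.1 = 0.272532 − 0.256191 = 0.016341.
Hence σ₀² = 1/0.016341 ≈ 61.2.

σ₀² = 61.2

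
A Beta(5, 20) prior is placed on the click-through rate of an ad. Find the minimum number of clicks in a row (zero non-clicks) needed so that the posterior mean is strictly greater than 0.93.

k = 261

After k clicks and 0 non-clicks the posterior is Beta(5+k, 20), with mean (5+k)/(5+20+k).
Set (5+k)/(25+k) > 0.93 and solve: k > (0.93·25 − 5)/(1 − 0.93) = 260.714.
The smallest integer exceeding 260.714 is 261.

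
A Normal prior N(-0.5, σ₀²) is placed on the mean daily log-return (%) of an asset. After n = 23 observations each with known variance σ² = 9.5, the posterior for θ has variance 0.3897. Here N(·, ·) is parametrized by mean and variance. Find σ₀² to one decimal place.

Posterior precision equals prior precision plus data precision: 1/σ_n² = 1/σ₀² + n/σ².
So 1/σ₀² = 1/0.3897 − 23/9.5 = 2.566076 − 2.421053 = 0.145023.
Hence σ₀² = 1/0.145023 ≈ 6.9.

σ₀² = 6.9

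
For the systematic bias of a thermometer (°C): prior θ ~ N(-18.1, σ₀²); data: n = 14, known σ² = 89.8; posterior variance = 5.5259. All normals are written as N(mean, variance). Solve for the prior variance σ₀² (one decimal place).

σ₀² = 39.9

For the Normal–Normal model with known σ², precisions add: τ_n = τ₀ + n/σ².
So 1/σ₀² = 1/5.5259 − 14/89.8 = 0.180966 − 0.155902 = 0.025064.
Hence σ₀² = 1/0.025064 ≈ 39.9.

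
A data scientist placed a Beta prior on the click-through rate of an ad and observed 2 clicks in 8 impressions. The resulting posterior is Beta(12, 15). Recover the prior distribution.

Under Beta–binomial conjugacy the posterior parameters are (a+s, b+f).
So a = 12 − 2 = 10 and b = 15 − 6 = 9.

Beta(10, 9)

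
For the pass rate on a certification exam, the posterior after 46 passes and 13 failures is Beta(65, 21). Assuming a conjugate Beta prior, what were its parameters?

Beta is conjugate to the binomial likelihood: posterior = Beta(α+s, β+f).
So α = 65 − 46 = 19 and β = 21 − 13 = 8.

Beta(19, 8)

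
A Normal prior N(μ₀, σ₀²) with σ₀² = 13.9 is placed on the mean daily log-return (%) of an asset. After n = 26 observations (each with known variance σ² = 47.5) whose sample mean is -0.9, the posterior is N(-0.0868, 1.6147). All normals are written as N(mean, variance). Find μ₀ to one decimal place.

μ₀ = 6.1

The posterior mean is a precision-weighted average: μ_n = (τ₀μ₀ + τ_data·x̄)/(τ₀+τ_data), with τ₀=1/σ₀² and τ_data=n/σ².
Here τ₀ = 1/13.9 = 0.071942 and τ_data = 26/47.5 = 0.547368, so τ_n = 0.619310.
Rearranging for μ₀: μ₀ = (μ_n·τ_n − τ_data·x̄)/τ₀ = (-0.0868·0.619310 − 0.547368·-0.9) / 0.071942 = 0.438875/0.071942 ≈ 6.1.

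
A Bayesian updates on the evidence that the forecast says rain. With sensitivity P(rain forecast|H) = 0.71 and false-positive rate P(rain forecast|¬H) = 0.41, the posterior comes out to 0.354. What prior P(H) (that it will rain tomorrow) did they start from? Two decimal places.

P(H) = 0.24

In odds form, posterior odds = prior odds × likelihood ratio, so prior odds = posterior odds ÷ LR.
Posterior odds = 0.354/(1−0.354) = 0.5480. LR = 0.71/0.41 = 1.7317.
Prior odds = 0.5480/1.7317 = 0.3165, so P(H) = 0.3165/(1+0.3165) ≈ 0.24.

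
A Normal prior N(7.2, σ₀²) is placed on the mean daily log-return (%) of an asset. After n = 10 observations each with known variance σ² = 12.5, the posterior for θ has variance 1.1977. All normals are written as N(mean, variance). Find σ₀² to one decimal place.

σ₀² = 28.6

For the Normal–Normal model with known σ², precisions add: τ_n = τ₀ + n/σ².
So 1/σ₀² = 1/1.1977 − 10/12.5 = 0.834934 − 0.800000 = 0.034934.
Hence σ₀² = 1/0.034934 ≈ 28.6.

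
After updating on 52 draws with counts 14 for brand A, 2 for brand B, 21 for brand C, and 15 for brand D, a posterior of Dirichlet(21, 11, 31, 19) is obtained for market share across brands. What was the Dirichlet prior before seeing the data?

For a Dirichlet(α) prior with multinomial counts c, the posterior is Dirichlet(α + c) componentwise.
Subtract each count from the matching posterior parameter: 21−14=7, 11−2=9, 31−21=10, 19−15=4.

Dirichlet(7, 9, 10, 4)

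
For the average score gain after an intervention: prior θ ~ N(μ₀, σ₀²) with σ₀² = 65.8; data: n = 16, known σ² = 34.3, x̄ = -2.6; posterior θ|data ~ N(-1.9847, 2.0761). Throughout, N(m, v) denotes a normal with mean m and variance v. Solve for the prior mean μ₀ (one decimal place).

μ₀ = 16.9

With known observation variance, the Normal–Normal posterior has precision τ_n = τ₀ + n/σ² and mean μ_n = (τ₀μ₀ + (n/σ²)x̄)/τ_n.
Here τ₀ = 1/65.8 = 0.015198 and τ_data = 16/34.3 = 0.466472, so τ_n = 0.481670.
Rearranging for μ₀: μ₀ = (μ_n·τ_n − τ_data·x̄)/τ₀ = (-1.9847·0.481670 − 0.466472·-2.6) / 0.015198 = 0.256857/0.015198 ≈ 16.9.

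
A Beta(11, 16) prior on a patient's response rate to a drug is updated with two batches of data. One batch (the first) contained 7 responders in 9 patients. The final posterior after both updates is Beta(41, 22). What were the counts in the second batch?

Sequential conjugate updates are equivalent to a single update on the pooled data, so total successes = posterior α − prior α and total failures = posterior β − prior β.
Total across both batches: 41−11=30 responders, 22−16=6 non-responders.
Subtract the first batch: 30−7=23 responders and 6−2=4 non-responders.

23 responders and 4 non-responders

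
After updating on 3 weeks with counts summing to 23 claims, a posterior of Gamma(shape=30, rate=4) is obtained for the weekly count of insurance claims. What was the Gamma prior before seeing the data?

Gamma–Poisson conjugacy: posterior shape = α + Σxᵢ, posterior rate = β + n.
So α = 30 − 23 = 7 and β = 4 − 3 = 1.

Gamma(shape=7, rate=1)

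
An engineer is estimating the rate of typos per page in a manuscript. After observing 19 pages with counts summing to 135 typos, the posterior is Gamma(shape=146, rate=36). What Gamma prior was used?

Gamma–Poisson conjugacy: posterior shape = α + Σxᵢ, posterior rate = β + n.
So α = 146 − 135 = 11 and β = 36 − 19 = 17.

Gamma(shape=11, rate=17)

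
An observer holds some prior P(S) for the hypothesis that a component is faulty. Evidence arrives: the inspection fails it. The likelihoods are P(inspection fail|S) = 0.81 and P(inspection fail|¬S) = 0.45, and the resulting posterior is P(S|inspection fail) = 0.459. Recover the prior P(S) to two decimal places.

Bayes' rule in odds form gives O(S|E) = O(S)·[P(E|S)/P(E|¬S)], hence O(S) = O(S|E)/LR.
Posterior odds = 0.459/(1−0.459) = 0.8484. LR = 0.81/0.45 = 1.8000.
Prior odds = 0.8484/1.8000 = 0.4713, so P(S) = 0.4713/(1+0.4713) ≈ 0.32.

P(S) = 0.32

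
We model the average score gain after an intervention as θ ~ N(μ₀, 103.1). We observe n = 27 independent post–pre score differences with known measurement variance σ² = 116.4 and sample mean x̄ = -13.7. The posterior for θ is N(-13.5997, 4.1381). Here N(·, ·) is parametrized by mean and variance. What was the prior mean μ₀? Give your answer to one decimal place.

The posterior mean is a precision-weighted average: μ_n = (τ₀μ₀ + τ_data·x̄)/(τ₀+τ_data), with τ₀=1/σ₀² and τ_data=n/σ².
Here τ₀ = 1/103.1 = 0.009699 and τ_data = 27/116.4 = 0.231959, so τ_n = 0.241658.
Rearranging for μ₀: μ₀ = (μ_n·τ_n − τ_data·x̄)/τ₀ = (-13.5997·0.241658 − 0.231959·-13.7) / 0.009699 = -0.108638/0.009699 ≈ -11.2.

μ₀ = -11.2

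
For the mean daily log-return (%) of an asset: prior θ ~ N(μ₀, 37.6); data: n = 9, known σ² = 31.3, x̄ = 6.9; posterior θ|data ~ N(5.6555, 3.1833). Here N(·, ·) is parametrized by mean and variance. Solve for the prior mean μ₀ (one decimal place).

μ₀ = -7.8

With known observation variance, the Normal–Normal posterior has precision τ_n = τ₀ + n/σ² and mean μ_n = (τ₀μ₀ + (n/σ²)x̄)/τ_n.
Here τ₀ = 1/37.6 = 0.026596 and τ_data = 9/31.3 = 0.287540, so τ_n = 0.314136.
Rearranging for μ₀: μ₀ = (μ_n·τ_n − τ_data·x̄)/τ₀ = (5.6555·0.314136 − 0.287540·6.9) / 0.026596 = -0.207430/0.026596 ≈ -7.8.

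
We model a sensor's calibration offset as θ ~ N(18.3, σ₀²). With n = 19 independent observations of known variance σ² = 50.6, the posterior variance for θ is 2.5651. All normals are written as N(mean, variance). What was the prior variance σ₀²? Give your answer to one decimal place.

σ₀² = 69.7

For the Normal–Normal model with known σ², precisions add: τ_n = τ₀ + n/σ².
So 1/σ₀² = 1/2.5651 − 19/50.6 = 0.389848 − 0.375494 = 0.014354.
Hence σ₀² = 1/0.014354 ≈ 69.7.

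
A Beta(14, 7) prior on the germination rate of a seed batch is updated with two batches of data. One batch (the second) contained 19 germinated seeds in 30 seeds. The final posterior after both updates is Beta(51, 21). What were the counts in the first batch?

18 germinated seeds and 3 non-germinating seeds

Sequential conjugate updates are equivalent to a single update on the pooled data, so total successes = posterior α − prior α and total failures = posterior β − prior β.
Total across both batches: 51−14=37 germinated seeds, 21−7=14 non-germinating seeds.
Subtract the second batch: 37−19=18 germinated seeds and 14−11=3 non-germinating seeds.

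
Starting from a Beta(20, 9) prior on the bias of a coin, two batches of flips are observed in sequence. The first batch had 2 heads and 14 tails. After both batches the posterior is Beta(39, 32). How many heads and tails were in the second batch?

17 heads and 9 tails

Sequential conjugate updates are equivalent to a single update on the pooled data, so total successes = posterior α − prior α and total failures = posterior β − prior β.
Total across both batches: 39−20=19 heads, 32−9=23 tails.
Subtract the first batch: 19−2=17 heads and 23−14=9 tails.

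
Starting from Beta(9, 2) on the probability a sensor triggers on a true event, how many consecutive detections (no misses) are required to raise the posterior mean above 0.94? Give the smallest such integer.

After k detections and 0 misses the posterior is Beta(9+k, 2), with mean (9+k)/(9+2+k).
Set (9+k)/(11+k) > 0.94 and solve: k > (0.94·11 − 9)/(1 − 0.94) = 22.333.
The smallest integer exceeding 22.333 is 23, and checking k=23: (32)/(34) = 0.9412 > 0.94.

k = 23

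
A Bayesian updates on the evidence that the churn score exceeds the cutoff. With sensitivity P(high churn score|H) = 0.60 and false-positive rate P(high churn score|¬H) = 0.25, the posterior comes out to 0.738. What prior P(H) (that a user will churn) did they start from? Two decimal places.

P(H) = 0.54

In odds form, posterior odds = prior odds × likelihood ratio, so prior odds = posterior odds ÷ LR.
Posterior odds = 0.738/(1−0.738) = 2.8168. LR = 0.60/0.25 = 2.4000.
Prior odds = 2.8168/2.4000 = 1.1737, so P(H) = 1.1737/(1+1.1737) ≈ 0.54.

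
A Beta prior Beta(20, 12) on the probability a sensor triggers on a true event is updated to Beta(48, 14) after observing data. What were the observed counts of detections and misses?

Under Beta–binomial conjugacy the posterior parameters are (a+s, b+f).
Match parameters: s=48−20=28, f=14−12=2.

28 detections and 2 misses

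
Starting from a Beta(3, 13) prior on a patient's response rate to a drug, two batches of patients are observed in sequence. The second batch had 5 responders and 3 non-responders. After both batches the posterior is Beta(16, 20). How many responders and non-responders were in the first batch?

Sequential conjugate updates are equivalent to a single update on the pooled data, so total successes = posterior α − prior α and total failures = posterior β − prior β.
Total across both batches: 16−3=13 responders, 20−13=7 non-responders.
Subtract the second batch: 13−5=8 responders and 7−3=4 non-responders.

8 responders and 4 non-responders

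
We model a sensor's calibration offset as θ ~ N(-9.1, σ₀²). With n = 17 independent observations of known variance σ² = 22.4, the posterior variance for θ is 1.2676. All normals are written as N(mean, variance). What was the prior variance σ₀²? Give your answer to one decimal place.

σ₀² = 33.4

For the Normal–Normal model with known σ², precisions add: τ_n = τ₀ + n/σ².
So 1/σ₀² = 1/1.2676 − 17/22.4 = 0.788892 − 0.758929 = 0.029963.
Hence σ₀² = 1/0.029963 ≈ 33.4.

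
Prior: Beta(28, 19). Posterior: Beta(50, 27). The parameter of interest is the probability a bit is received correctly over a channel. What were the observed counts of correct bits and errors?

Beta is conjugate to the binomial likelihood: posterior = Beta(α+s, β+f).
Match parameters: s=50−28=22, f=27−19=8.

22 correct bits and 8 errors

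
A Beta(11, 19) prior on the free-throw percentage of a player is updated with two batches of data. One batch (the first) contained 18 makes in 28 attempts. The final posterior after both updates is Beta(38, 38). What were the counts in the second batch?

9 makes and 9 misses

Sequential conjugate updates are equivalent to a single update on the pooled data, so total successes = posterior α − prior α and total failures = posterior β − prior β.
Total across both batches: 38−11=27 makes, 38−19=19 misses.
Subtract the first batch: 27−18=9 makes and 19−10=9 misses.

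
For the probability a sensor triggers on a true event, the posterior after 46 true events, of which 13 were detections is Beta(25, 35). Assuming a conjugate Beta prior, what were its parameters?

Beta is conjugate to the binomial likelihood: posterior = Beta(α+s, β+f).
Subtract the data counts: 25−13=12, 35−33=2.

Beta(12, 2)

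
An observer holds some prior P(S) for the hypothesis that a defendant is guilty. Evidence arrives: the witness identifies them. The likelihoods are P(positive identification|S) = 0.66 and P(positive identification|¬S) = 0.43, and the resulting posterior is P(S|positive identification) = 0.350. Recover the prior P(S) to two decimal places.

P(S) = 0.26

In odds form, posterior odds = prior odds × likelihood ratio, so prior odds = posterior odds ÷ LR.
Posterior odds = 0.350/(1−0.350) = 0.5385. LR = 0.66/0.43 = 1.5349.
Prior odds = 0.5385/1.5349 = 0.3508, so P(S) = 0.3508/(1+0.3508) ≈ 0.26.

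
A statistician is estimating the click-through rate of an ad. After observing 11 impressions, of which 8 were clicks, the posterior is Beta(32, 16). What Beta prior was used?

A Beta(α, β) prior with s successes and f failures in binomial data gives a Beta(α+s, β+f) posterior.
So α = 32 − 8 = 24 and β = 16 − 3 = 13.

Beta(24, 13)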